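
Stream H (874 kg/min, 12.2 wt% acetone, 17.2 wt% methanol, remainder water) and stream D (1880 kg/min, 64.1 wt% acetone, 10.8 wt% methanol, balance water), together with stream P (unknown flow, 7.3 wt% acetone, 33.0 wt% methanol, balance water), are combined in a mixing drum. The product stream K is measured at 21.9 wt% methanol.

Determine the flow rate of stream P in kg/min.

Let P be the unknown flow. Total out = 2754 + P.
methanol balance: 353.37 + 0.330·P = 0.219·(2754 + P)
(0.330 − 0.219)·P = 0.219×2754 − 353.37 = 249.76
P = 249.76 / 0.111 = 2250.1 kg/min

2250 kg/min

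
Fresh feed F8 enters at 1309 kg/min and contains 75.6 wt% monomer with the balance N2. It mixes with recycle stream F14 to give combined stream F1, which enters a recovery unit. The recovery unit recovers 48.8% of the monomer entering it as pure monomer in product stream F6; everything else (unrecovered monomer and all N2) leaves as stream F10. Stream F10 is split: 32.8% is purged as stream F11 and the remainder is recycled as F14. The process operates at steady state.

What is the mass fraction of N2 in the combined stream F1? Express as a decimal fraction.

N2 enters only via F8 and leaves only via the purge: 1309×0.244 = 0.328×(N2 in F10), and the recovery unit passes all N2, so N2 in F1 = N2 in F10 = 973.77 kg/min.
monomer in F1: m_A = 1309×0.756 + (1−0.328)·(1−0.488)·m_A, so m_A = 989.6/0.6559 = 1508.7 kg/min.
F1 = 1508.7 + 973.77 = 2482.5 kg/min.
N2 fraction in F1 = 973.77/2482.5 = 0.392.

0.392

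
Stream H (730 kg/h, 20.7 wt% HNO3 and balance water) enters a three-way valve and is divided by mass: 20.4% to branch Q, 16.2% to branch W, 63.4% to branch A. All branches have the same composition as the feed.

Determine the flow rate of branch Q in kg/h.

148.9 kg/h

Branch Q flow = 0.204×730 = 148.92 kg/h.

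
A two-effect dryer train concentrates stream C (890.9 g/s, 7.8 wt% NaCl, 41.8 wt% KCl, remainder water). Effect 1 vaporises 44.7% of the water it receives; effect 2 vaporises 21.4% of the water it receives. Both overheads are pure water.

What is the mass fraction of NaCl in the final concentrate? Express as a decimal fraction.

water in feed = 890.9×0.504 = 449.01 g/s.
After stage 1: water left = (1−0.447)×449.01 = 248.3; stream total = 690.19 g/s.
After stage 2: water left = (1−0.214)×248.3 = 195.17; final concentrate = 637.05 g/s.
NaCl fraction = 69.49/637.05 = 0.109.

0.109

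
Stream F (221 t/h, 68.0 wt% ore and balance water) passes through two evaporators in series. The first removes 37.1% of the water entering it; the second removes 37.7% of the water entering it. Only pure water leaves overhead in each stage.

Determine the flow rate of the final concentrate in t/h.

water in feed = 221×0.320 = 70.72 t/h.
After stage 1: water left = (1−0.371)×70.72 = 44.483; stream total = 194.76 t/h.
After stage 2: water left = (1−0.377)×44.483 = 27.713; final concentrate = 177.99 t/h.

178 t/h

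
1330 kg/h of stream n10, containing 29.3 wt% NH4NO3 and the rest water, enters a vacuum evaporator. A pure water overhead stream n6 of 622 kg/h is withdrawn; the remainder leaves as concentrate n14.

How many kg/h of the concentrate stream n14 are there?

708 kg/h

Concentrate = 1330 − 622 = 708 kg/h.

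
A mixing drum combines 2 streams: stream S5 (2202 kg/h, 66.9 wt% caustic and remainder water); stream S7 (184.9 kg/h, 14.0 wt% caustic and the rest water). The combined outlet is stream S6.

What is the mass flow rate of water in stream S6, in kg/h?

887.9 kg/h

water out = water in = 2202×0.331 + 184.9×0.860 = 887.88 kg/h.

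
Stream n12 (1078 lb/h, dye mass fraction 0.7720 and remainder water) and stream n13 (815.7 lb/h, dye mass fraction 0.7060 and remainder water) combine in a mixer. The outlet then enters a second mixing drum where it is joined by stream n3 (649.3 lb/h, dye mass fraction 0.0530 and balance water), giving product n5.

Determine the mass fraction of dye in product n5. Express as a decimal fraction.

Overall, product flow = 2543 lb/h.
dye in = 1078×0.772 + 815.7×0.706 + 649.3×0.053 = 1442.5 lb/h.
dye fraction in n5 = 0.5672.

0.5672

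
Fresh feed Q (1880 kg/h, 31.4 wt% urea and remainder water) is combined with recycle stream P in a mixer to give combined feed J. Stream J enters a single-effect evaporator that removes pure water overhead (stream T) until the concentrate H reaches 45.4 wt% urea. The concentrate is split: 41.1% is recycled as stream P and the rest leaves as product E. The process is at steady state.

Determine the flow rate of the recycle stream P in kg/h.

907.3 kg/h

Overall urea balance (none leaves overhead): urea in fresh feed = urea in product, i.e. 1880×0.314 = (1−0.411)·H·0.454.
H = 590.32/(0.454×0.589) = 2207.6 kg/h.
Recycle P = 0.411×2207.6 = 907.32 kg/h.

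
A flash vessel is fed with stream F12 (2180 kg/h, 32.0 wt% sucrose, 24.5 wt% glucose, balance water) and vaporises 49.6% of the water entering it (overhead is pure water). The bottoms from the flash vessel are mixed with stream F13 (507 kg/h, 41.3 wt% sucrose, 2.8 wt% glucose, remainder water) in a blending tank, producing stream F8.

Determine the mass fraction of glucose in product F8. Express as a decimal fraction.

0.247

Vapour removed = 0.496×0.435×2180 = 470.36 kg/h; concentrate = 1709.6 kg/h.
glucose reaching the mixer = 534.1 (from concentrate) + 507×0.028 = 548.3 kg/h.
Product flow = 1709.6 + 507 = 2216.6 kg/h; glucose fraction = 0.247.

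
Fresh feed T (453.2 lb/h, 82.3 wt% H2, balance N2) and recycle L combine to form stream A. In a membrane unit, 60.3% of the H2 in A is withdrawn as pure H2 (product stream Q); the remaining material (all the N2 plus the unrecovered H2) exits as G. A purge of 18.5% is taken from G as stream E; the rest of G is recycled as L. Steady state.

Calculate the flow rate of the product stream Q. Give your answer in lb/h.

332.5 lb/h

H2 in A: m_A = 453.2×0.823 + (1−0.185)·(1−0.603)·m_A, so m_A = 372.98/0.6764 = 551.39 lb/h.
Product Q = 0.603×551.39 = 332.49 lb/h.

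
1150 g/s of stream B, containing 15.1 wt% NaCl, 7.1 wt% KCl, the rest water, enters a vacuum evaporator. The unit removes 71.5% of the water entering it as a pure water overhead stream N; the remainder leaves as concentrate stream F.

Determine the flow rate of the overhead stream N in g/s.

water entering = 1150×0.778 = 894.7 g/s; overhead removed = 0.715×894.7 = 639.71 g/s.

639.7 g/s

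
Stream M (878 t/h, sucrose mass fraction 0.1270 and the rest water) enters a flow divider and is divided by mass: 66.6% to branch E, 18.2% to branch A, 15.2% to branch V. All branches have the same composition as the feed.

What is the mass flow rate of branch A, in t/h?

159.8 t/h

Branch A flow = 0.182×878 = 159.8 t/h.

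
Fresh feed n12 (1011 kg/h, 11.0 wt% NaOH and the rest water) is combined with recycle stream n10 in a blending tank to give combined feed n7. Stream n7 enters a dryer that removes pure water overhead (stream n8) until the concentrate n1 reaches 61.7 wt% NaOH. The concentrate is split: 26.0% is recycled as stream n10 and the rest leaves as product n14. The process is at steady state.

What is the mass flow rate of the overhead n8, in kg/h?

830.8 kg/h

Overall NaOH balance (none leaves overhead): NaOH in fresh feed = NaOH in product, i.e. 1011×0.110 = (1−0.260)·n1·0.617.
n1 = 111.21/(0.617×0.740) = 243.57 kg/h.
Recycle n10 = 0.260×243.57 = 63.329 kg/h.
Combined feed n7 = 1011 + 63.329 = 1074.3 kg/h.
Overhead n8 = n7 − n1 = 1074.3 − 243.57 = 830.76 kg/h.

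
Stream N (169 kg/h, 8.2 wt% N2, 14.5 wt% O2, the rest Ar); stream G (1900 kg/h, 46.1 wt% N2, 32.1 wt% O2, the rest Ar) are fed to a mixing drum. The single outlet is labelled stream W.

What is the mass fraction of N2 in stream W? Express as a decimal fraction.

0.430

Total flow out = 169 + 1900 = 2069 kg/h.
N2 in = 169×0.082 + 1900×0.461 = 889.76 kg/h.
N2 mass fraction in W = 889.76/2069 = 0.430.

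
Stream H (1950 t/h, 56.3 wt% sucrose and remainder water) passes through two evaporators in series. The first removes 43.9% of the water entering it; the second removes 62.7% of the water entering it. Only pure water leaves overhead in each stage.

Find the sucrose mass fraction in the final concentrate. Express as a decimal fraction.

0.860

water in feed = 1950×0.437 = 852.15 t/h.
After stage 1: water left = (1−0.439)×852.15 = 478.06; stream total = 1575.9 t/h.
After stage 2: water left = (1−0.627)×478.06 = 178.31; final concentrate = 1276.2 t/h.
sucrose fraction = 1097.8/1276.2 = 0.860.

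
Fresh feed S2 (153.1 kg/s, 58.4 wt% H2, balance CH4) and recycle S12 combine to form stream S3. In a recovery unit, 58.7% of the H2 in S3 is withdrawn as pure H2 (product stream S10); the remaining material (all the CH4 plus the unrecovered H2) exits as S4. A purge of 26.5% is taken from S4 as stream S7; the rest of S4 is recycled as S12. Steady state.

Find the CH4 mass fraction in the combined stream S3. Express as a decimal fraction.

CH4 enters only via S2 and leaves only via the purge: 153.1×0.416 = 0.265×(CH4 in S4), and the recovery unit passes all CH4, so CH4 in S3 = CH4 in S4 = 240.34 kg/s.
H2 in S3: m_A = 153.1×0.584 + (1−0.265)·(1−0.587)·m_A, so m_A = 89.41/0.6964 = 128.38 kg/s.
S3 = 128.38 + 240.34 = 368.72 kg/s.
CH4 fraction in S3 = 240.34/368.72 = 0.6518.

0.6518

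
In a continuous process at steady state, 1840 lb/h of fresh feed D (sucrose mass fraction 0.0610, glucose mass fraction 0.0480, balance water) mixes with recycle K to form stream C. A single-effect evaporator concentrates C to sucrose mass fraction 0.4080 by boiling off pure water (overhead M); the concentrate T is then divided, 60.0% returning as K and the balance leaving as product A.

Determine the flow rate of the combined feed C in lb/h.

Overall sucrose balance (none leaves overhead): sucrose in fresh feed = sucrose in product, i.e. 1840×0.061 = (1−0.600)·T·0.408.
T = 112.24/(0.408×0.400) = 687.75 lb/h.
Recycle K = 0.600×687.75 = 412.65 lb/h.
Combined feed C = 1840 + 412.65 = 2252.6 lb/h.

2253 lb/h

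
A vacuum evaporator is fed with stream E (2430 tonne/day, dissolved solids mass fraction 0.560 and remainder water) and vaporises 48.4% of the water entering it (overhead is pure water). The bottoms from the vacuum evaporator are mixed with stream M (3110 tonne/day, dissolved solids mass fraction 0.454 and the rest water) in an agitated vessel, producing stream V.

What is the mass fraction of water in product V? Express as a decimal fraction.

0.448

Vapour removed = 0.484×0.440×2430 = 517.49 tonne/day; concentrate = 1912.5 tonne/day.
water reaching the mixer = 551.71 (from concentrate) + 3110×0.546 = 2249.8 tonne/day.
Product flow = 1912.5 + 3110 = 5022.5 tonne/day; water fraction = 0.448.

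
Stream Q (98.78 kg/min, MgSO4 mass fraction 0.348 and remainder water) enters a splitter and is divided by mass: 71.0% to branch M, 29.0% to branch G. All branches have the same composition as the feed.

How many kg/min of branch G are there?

Branch G flow = 0.290×98.78 = 28.646 kg/min.

28.65 kg/min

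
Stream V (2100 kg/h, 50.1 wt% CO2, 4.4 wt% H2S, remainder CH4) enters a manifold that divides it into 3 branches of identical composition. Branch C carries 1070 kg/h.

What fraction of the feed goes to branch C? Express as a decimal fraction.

Fraction to C = 1070/2100 = 0.5095.

0.510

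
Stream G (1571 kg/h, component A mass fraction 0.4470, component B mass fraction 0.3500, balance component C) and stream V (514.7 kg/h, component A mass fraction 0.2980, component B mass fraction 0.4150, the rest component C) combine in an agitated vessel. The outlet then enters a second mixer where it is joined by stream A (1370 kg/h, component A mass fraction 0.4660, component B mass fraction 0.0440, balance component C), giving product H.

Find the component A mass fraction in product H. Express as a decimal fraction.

Overall, product flow = 3455.7 kg/h.
component A in = 1571×0.447 + 514.7×0.298 + 1370×0.466 = 1494 kg/h.
component A fraction in H = 0.4323.

0.4323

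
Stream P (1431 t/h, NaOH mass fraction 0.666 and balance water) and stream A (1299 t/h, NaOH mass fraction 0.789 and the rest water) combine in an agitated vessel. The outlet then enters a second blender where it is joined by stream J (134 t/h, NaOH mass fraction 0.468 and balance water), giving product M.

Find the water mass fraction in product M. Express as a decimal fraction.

0.287

Overall, product flow = 2864 t/h.
water in = 1431×0.334 + 1299×0.211 + 134×0.532 = 823.33 t/h.
water fraction in M = 0.287.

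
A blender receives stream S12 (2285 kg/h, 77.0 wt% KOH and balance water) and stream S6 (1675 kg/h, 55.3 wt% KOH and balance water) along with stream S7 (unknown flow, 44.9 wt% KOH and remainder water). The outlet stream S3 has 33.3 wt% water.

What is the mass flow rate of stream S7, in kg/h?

203.7 kg/h

Let S7 be the unknown flow. Total out = 3960 + S7.
water balance: 1274.3 + 0.551·S7 = 0.333·(3960 + S7)
(0.551 − 0.333)·S7 = 0.333×3960 − 1274.3 = 44.405
S7 = 44.405 / 0.218 = 203.69 kg/h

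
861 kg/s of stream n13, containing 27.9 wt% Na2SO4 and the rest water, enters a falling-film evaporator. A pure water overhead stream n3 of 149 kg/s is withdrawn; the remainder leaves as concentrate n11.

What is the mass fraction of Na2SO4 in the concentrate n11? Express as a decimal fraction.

0.337

Na2SO4 is not removed: 861×0.279 = 240.22 kg/s of Na2SO4 enters n11.
Concentrate = 861 − 149 = 712 kg/s.
Mass fraction = 240.22/712 = 0.337.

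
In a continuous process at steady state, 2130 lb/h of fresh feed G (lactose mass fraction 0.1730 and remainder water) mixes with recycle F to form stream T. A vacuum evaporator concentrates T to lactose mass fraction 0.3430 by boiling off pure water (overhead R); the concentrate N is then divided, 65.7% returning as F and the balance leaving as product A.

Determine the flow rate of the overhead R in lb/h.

1056 lb/h

Overall lactose balance (none leaves overhead): lactose in fresh feed = lactose in product, i.e. 2130×0.173 = (1−0.657)·N·0.343.
N = 368.49/(0.343×0.343) = 3132.1 lb/h.
Recycle F = 0.657×3132.1 = 2057.8 lb/h.
Combined feed T = 2130 + 2057.8 = 4187.8 lb/h.
Overhead R = T − N = 4187.8 − 3132.1 = 1055.7 lb/h.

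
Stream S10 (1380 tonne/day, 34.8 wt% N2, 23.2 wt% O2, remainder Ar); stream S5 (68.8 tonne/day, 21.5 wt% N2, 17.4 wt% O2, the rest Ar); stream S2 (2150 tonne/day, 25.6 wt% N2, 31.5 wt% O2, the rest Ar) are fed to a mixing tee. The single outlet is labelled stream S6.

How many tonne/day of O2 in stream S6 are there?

O2 out = O2 in = 1380×0.232 + 68.8×0.174 + 2150×0.315 = 1009.4 tonne/day.

1009 tonne/day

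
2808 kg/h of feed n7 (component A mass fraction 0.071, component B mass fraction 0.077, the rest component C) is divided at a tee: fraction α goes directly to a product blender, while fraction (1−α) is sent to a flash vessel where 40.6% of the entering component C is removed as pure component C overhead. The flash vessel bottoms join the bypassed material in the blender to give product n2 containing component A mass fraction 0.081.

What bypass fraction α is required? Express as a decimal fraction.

All 2808×0.071 = 199.37 kg/h of component A reaches n2, so n2 = 199.37/0.081 = 2461.3 kg/h and vapour = 346.67 kg/h.
The evaporator receives (1−α)·2808 of feed at 0.852 component C and removes 0.406 of that component C:
0.406×0.852×(1−α)×2808 = 346.67
(1−α) = 346.67/971.32 = 0.3569;  α = 0.6431.

0.643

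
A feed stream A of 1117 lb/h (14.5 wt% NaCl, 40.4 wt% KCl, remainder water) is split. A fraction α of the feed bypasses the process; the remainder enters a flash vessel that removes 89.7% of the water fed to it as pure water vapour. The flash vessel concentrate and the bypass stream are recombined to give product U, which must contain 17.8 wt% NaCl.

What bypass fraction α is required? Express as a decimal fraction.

0.542

All 1117×0.145 = 161.96 lb/h of NaCl reaches U, so U = 161.96/0.178 = 909.92 lb/h and vapour = 207.08 lb/h.
The evaporator receives (1−α)·1117 of feed at 0.451 water and removes 0.897 of that water:
0.897×0.451×(1−α)×1117 = 207.08
(1−α) = 207.08/451.88 = 0.4583;  α = 0.5417.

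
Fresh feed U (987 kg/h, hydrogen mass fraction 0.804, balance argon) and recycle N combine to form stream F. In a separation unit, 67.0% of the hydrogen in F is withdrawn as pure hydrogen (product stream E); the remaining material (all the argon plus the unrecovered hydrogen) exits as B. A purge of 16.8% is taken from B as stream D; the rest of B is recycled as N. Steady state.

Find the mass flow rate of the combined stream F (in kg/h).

2245 kg/h

argon enters only via U and leaves only via the purge: 987×0.196 = 0.168×(argon in B), and the separation unit passes all argon, so argon in F = argon in B = 1151.5 kg/h.
hydrogen in F: m_A = 987×0.804 + (1−0.168)·(1−0.670)·m_A, so m_A = 793.55/0.7254 = 1093.9 kg/h.
F = 1093.9 + 1151.5 = 2245.4 kg/h.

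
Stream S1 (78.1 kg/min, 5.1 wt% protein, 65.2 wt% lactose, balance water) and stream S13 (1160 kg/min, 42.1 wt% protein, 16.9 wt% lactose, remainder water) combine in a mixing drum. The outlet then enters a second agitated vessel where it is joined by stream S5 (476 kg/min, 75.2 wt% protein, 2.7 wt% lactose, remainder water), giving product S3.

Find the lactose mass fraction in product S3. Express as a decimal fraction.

0.152

Overall, product flow = 1714.1 kg/min.
lactose in = 78.1×0.652 + 1160×0.169 + 476×0.027 = 259.81 kg/min.
lactose fraction in S3 = 0.152.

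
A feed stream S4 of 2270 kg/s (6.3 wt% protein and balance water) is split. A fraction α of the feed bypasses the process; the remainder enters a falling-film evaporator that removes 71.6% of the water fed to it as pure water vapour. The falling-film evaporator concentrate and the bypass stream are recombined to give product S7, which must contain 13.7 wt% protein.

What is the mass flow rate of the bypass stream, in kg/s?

All 2270×0.063 = 143.01 kg/s of protein reaches S7, so S7 = 143.01/0.137 = 1043.9 kg/s and vapour = 1226.1 kg/s.
The evaporator receives (1−α)·2270 of feed at 0.937 water and removes 0.716 of that water:
0.716×0.937×(1−α)×2270 = 1226.1
(1−α) = 1226.1/1522.9 = 0.8051;  α = 0.1949.
Bypass flow = 0.1949×2270 = 442.39 kg/s.

442.4 kg/s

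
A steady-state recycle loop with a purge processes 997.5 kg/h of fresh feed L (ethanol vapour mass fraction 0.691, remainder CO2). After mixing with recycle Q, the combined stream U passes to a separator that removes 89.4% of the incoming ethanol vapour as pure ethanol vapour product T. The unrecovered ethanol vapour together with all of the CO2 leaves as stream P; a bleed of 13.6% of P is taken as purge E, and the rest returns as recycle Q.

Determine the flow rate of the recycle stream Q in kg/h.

2028 kg/h

CO2 enters only via L and leaves only via the purge: 997.5×0.309 = 0.136×(CO2 in P), and the separator passes all CO2, so CO2 in U = CO2 in P = 2266.4 kg/h.
ethanol vapour in U: m_A = 997.5×0.691 + (1−0.136)·(1−0.894)·m_A, so m_A = 689.27/0.9084 = 758.76 kg/h.
P = (1−0.894)×758.76 + 2266.4 = 2346.8 kg/h.
Recycle Q = (1−0.136)×2346.8 = 2027.6 kg/h.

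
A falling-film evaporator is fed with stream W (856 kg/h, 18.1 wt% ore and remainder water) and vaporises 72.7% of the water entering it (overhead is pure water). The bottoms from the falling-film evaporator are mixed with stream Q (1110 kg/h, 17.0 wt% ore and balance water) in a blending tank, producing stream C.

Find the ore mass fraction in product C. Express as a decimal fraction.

0.236

Vapour removed = 0.727×0.819×856 = 509.67 kg/h; concentrate = 346.33 kg/h.
ore reaching the mixer = 154.94 (from concentrate) + 1110×0.170 = 343.64 kg/h.
Product flow = 346.33 + 1110 = 1456.3 kg/h; ore fraction = 0.236.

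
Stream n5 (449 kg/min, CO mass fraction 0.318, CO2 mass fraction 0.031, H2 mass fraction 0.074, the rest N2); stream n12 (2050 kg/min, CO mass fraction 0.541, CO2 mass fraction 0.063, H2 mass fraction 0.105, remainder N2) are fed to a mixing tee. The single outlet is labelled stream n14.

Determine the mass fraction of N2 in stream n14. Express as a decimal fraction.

Total flow out = 449 + 2050 = 2499 kg/min.
N2 in = 449×0.577 + 2050×0.291 = 855.62 kg/min.
N2 mass fraction in n14 = 855.62/2499 = 0.342.

0.342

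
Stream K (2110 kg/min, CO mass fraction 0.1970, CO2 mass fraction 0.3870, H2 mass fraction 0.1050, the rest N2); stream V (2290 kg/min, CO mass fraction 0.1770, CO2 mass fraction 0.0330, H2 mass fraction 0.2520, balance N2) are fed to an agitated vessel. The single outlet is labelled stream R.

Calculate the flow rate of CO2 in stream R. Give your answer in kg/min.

892.1 kg/min

CO2 out = CO2 in = 2110×0.387 + 2290×0.033 = 892.14 kg/min.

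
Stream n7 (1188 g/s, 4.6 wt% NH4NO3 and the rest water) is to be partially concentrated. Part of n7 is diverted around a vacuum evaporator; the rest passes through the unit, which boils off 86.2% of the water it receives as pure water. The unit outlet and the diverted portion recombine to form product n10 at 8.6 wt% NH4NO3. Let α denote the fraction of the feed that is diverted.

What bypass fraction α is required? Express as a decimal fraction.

0.434

All 1188×0.046 = 54.648 g/s of NH4NO3 reaches n10, so n10 = 54.648/0.086 = 635.44 g/s and vapour = 552.56 g/s.
The evaporator receives (1−α)·1188 of feed at 0.954 water and removes 0.862 of that water:
0.862×0.954×(1−α)×1188 = 552.56
(1−α) = 552.56/976.95 = 0.5656;  α = 0.4344.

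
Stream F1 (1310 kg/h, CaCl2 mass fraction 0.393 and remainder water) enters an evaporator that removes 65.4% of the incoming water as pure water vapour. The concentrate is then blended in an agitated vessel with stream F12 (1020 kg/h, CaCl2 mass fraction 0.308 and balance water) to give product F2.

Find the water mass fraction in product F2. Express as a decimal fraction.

0.542

Vapour removed = 0.654×0.607×1310 = 520.04 kg/h; concentrate = 789.96 kg/h.
water reaching the mixer = 275.13 (from concentrate) + 1020×0.692 = 980.97 kg/h.
Product flow = 789.96 + 1020 = 1810 kg/h; water fraction = 0.542.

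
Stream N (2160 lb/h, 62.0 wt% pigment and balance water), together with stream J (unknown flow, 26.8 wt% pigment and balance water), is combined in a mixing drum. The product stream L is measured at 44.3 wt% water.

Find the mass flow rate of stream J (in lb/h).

470.9 lb/h

Let J be the unknown flow. Total out = 2160 + J.
water balance: 820.8 + 0.732·J = 0.443·(2160 + J)
(0.732 − 0.443)·J = 0.443×2160 − 820.8 = 136.08
J = 136.08 / 0.289 = 470.87 lb/h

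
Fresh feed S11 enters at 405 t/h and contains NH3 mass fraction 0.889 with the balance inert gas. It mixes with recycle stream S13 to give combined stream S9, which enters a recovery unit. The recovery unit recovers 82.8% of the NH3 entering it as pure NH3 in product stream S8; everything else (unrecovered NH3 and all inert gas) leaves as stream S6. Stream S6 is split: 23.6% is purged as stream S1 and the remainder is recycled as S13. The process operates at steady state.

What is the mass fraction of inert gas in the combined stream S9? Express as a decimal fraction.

inert gas enters only via S11 and leaves only via the purge: 405×0.111 = 0.236×(inert gas in S6), and the recovery unit passes all inert gas, so inert gas in S9 = inert gas in S6 = 190.49 t/h.
NH3 in S9: m_A = 405×0.889 + (1−0.236)·(1−0.828)·m_A, so m_A = 360.05/0.8686 = 414.52 t/h.
S9 = 414.52 + 190.49 = 605 t/h.
inert gas fraction in S9 = 190.49/605 = 0.315.

0.315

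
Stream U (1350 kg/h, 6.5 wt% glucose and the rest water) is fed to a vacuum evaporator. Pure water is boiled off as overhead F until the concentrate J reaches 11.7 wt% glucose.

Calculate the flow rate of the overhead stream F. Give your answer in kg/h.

glucose is conserved: 1350×0.065 = 87.75 kg/h all reports to the concentrate.
Concentrate = 87.75/(target fraction) = 750 kg/h.
Overhead = 1350 − 750 = 600 kg/h.

600 kg/h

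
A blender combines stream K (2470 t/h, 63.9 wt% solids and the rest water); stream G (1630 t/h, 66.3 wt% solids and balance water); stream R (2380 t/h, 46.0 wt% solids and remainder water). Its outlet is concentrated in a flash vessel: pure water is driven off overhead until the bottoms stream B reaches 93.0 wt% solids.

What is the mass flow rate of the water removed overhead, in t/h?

2444 t/h

solids entering = 2470×0.639 + 1630×0.663 + 2380×0.460 = 3753.8 t/h.
All solids reports to B, so B = 3753.8/0.930 = 4036.4 t/h.
Total feed = 6480 t/h; overhead = 6480 − 4036.4 = 2443.6 t/h.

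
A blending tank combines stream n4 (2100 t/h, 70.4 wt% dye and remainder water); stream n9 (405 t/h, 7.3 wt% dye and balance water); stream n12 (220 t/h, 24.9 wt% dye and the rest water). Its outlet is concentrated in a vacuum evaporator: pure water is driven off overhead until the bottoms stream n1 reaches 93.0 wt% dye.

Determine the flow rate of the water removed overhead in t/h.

1045 t/h

dye entering = 2100×0.704 + 405×0.073 + 220×0.249 = 1562.7 t/h.
All dye reports to n1, so n1 = 1562.7/0.930 = 1680.4 t/h.
Total feed = 2725 t/h; overhead = 2725 − 1680.4 = 1044.6 t/h.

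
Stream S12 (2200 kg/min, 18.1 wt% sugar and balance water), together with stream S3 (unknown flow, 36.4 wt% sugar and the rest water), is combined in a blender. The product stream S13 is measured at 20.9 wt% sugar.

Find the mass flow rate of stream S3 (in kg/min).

Let S3 be the unknown flow. Total out = 2200 + S3.
sugar balance: 398.2 + 0.364·S3 = 0.209·(2200 + S3)
(0.364 − 0.209)·S3 = 0.209×2200 − 398.2 = 61.6
S3 = 61.6 / 0.155 = 397.42 kg/min

397.4 kg/min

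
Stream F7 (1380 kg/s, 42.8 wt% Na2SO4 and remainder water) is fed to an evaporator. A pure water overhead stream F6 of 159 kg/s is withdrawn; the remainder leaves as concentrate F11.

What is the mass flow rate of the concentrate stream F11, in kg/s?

1221 kg/s

Concentrate = 1380 − 159 = 1221 kg/s.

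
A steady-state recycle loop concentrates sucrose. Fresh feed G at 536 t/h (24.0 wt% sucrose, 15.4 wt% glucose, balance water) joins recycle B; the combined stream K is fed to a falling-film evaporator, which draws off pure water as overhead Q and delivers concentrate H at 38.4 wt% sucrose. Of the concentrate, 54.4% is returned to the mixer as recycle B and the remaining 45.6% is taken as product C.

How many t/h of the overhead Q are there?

Overall sucrose balance (none leaves overhead): sucrose in fresh feed = sucrose in product, i.e. 536×0.240 = (1−0.544)·H·0.384.
H = 128.64/(0.384×0.456) = 734.65 t/h.
Recycle B = 0.544×734.65 = 399.65 t/h.
Combined feed K = 536 + 399.65 = 935.65 t/h.
Overhead Q = K − H = 935.65 − 734.65 = 201 t/h.

201 t/h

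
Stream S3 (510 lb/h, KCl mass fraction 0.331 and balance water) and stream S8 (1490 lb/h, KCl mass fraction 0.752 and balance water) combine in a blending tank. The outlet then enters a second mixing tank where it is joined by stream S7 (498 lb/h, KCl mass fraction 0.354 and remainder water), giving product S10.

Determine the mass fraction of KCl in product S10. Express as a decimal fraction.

Overall, product flow = 2498 lb/h.
KCl in = 510×0.331 + 1490×0.752 + 498×0.354 = 1465.6 lb/h.
KCl fraction in S10 = 0.587.

0.587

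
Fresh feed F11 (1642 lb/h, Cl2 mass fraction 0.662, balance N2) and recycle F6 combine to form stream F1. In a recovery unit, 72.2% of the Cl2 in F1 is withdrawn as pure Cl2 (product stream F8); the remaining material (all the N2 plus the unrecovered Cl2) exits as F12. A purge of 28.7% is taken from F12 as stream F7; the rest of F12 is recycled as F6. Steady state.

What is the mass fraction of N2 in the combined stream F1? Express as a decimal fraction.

N2 enters only via F11 and leaves only via the purge: 1642×0.338 = 0.287×(N2 in F12), and the recovery unit passes all N2, so N2 in F1 = N2 in F12 = 1933.8 lb/h.
Cl2 in F1: m_A = 1642×0.662 + (1−0.287)·(1−0.722)·m_A, so m_A = 1087/0.8018 = 1355.7 lb/h.
F1 = 1355.7 + 1933.8 = 3289.5 lb/h.
N2 fraction in F1 = 1933.8/3289.5 = 0.588.

0.588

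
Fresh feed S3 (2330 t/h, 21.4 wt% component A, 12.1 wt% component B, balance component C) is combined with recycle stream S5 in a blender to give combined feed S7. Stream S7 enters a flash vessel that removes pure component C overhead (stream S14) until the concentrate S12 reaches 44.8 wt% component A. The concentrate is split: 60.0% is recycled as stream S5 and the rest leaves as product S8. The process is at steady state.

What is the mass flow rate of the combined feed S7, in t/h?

3999 t/h

Overall component A balance (none leaves overhead): component A in fresh feed = component A in product, i.e. 2330×0.214 = (1−0.600)·S12·0.448.
S12 = 498.62/(0.448×0.400) = 2782.5 t/h.
Recycle S5 = 0.600×2782.5 = 1669.5 t/h.
Combined feed S7 = 2330 + 1669.5 = 3999.5 t/h.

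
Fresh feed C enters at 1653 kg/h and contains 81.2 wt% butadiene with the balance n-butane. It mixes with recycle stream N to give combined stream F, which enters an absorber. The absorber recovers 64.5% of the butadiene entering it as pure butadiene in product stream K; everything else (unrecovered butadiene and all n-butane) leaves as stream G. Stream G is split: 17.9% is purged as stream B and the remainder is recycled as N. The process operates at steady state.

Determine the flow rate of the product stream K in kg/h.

butadiene in F: m_A = 1653×0.812 + (1−0.179)·(1−0.645)·m_A, so m_A = 1342.2/0.7085 = 1894.4 kg/h.
Product K = 0.645×1894.4 = 1221.9 kg/h.

1222 kg/h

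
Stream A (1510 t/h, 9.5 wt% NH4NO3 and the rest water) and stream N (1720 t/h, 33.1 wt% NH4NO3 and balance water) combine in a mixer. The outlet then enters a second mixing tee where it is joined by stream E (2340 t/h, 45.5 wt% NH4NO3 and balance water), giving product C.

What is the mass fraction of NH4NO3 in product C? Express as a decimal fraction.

0.319

Overall, product flow = 5570 t/h.
NH4NO3 in = 1510×0.095 + 1720×0.331 + 2340×0.455 = 1777.5 t/h.
NH4NO3 fraction in C = 0.319.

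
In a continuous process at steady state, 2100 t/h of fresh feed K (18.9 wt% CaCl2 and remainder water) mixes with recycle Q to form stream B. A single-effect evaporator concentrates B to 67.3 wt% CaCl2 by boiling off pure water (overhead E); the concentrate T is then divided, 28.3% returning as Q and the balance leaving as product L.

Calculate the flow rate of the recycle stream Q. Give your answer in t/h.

Overall CaCl2 balance (none leaves overhead): CaCl2 in fresh feed = CaCl2 in product, i.e. 2100×0.189 = (1−0.283)·T·0.673.
T = 396.9/(0.673×0.717) = 822.52 t/h.
Recycle Q = 0.283×822.52 = 232.77 t/h.

232.8 t/h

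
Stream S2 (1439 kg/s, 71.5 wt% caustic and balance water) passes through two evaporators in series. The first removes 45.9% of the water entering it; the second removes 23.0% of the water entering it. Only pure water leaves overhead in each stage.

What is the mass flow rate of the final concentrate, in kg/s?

water in feed = 1439×0.285 = 410.11 kg/s.
After stage 1: water left = (1−0.459)×410.11 = 221.87; stream total = 1250.8 kg/s.
After stage 2: water left = (1−0.230)×221.87 = 170.84; final concentrate = 1199.7 kg/s.

1200 kg/s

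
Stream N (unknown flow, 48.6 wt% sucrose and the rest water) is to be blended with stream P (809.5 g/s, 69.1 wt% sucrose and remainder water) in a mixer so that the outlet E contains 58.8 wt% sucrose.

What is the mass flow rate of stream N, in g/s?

817.4 g/s

Let N be the unknown flow. Total out = 809.5 + N.
sucrose balance: 559.36 + 0.486·N = 0.588·(809.5 + N)
(0.486 − 0.588)·N = 0.588×809.5 − 559.36 = -83.378
N = -83.378 / -0.102 = 817.44 g/s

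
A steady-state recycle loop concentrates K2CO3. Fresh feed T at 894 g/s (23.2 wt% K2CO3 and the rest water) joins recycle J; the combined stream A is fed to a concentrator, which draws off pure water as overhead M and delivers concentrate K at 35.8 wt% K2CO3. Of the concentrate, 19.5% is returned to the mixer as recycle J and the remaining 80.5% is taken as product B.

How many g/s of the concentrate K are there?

Overall K2CO3 balance (none leaves overhead): K2CO3 in fresh feed = K2CO3 in product, i.e. 894×0.232 = (1−0.195)·K·0.358.
K = 207.41/(0.358×0.805) = 719.69 g/s.

719.7 g/s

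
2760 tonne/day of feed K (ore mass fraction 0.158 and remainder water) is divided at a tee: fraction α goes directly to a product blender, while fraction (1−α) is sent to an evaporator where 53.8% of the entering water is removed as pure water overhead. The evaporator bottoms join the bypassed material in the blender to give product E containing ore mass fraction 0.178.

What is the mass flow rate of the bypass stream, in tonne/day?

2075 tonne/day

All 2760×0.158 = 436.08 tonne/day of ore reaches E, so E = 436.08/0.178 = 2449.9 tonne/day and vapour = 310.11 tonne/day.
The evaporator receives (1−α)·2760 of feed at 0.842 water and removes 0.538 of that water:
0.538×0.842×(1−α)×2760 = 310.11
(1−α) = 310.11/1250.3 = 0.2480;  α = 0.7520.
Bypass flow = 0.7520×2760 = 2075.4 tonne/day.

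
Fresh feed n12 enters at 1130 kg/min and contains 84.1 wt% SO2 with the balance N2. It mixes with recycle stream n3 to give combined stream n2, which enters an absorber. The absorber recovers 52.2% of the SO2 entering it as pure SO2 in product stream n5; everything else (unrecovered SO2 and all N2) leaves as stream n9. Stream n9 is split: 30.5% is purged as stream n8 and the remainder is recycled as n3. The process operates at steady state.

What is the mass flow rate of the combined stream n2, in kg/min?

N2 enters only via n12 and leaves only via the purge: 1130×0.159 = 0.305×(N2 in n9), and the absorber passes all N2, so N2 in n2 = N2 in n9 = 589.08 kg/min.
SO2 in n2: m_A = 1130×0.841 + (1−0.305)·(1−0.522)·m_A, so m_A = 950.33/0.6678 = 1423.1 kg/min.
n2 = 1423.1 + 589.08 = 2012.2 kg/min.

2012 kg/min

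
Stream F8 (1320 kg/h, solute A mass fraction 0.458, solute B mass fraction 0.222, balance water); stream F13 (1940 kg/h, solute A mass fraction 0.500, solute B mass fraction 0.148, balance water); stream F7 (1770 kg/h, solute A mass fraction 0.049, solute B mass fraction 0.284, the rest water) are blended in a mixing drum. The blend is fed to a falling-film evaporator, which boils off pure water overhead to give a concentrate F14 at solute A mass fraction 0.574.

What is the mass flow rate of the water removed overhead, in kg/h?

2136 kg/h

solute A entering = 1320×0.458 + 1940×0.500 + 1770×0.049 = 1661.3 kg/h.
All solute A reports to F14, so F14 = 1661.3/0.574 = 2894.2 kg/h.
Total feed = 5030 kg/h; overhead = 5030 − 2894.2 = 2135.8 kg/h.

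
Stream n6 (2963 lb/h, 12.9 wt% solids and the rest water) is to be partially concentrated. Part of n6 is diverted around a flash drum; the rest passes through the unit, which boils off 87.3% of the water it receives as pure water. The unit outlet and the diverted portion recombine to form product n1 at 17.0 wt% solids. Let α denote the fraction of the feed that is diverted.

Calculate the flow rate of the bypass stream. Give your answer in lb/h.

All 2963×0.129 = 382.23 lb/h of solids reaches n1, so n1 = 382.23/0.170 = 2248.4 lb/h and vapour = 714.61 lb/h.
The evaporator receives (1−α)·2963 of feed at 0.871 water and removes 0.873 of that water:
0.873×0.871×(1−α)×2963 = 714.61
(1−α) = 714.61/2253 = 0.3172;  α = 0.6828.
Bypass flow = 0.6828×2963 = 2023.2 lb/h.

2023 lb/h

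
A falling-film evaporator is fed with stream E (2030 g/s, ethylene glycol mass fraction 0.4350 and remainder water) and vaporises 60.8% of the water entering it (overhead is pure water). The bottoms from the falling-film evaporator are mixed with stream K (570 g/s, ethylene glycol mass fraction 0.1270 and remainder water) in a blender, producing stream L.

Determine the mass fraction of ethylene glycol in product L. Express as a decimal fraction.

0.5022

Vapour removed = 0.608×0.565×2030 = 697.35 g/s; concentrate = 1332.7 g/s.
ethylene glycol reaching the mixer = 883.05 (from concentrate) + 570×0.127 = 955.44 g/s.
Product flow = 1332.7 + 570 = 1902.7 g/s; ethylene glycol fraction = 0.5022.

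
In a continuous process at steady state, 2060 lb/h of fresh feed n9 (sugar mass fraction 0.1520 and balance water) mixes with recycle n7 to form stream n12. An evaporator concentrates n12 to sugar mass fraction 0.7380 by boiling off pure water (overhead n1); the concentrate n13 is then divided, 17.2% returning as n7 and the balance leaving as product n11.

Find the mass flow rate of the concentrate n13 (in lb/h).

512.4 lb/h

Overall sugar balance (none leaves overhead): sugar in fresh feed = sugar in product, i.e. 2060×0.152 = (1−0.172)·n13·0.738.
n13 = 313.12/(0.738×0.828) = 512.42 lb/h.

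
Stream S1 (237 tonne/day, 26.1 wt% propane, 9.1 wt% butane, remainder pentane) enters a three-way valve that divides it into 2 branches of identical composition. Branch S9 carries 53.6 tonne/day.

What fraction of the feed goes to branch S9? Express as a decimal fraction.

Fraction to S9 = 53.6/237 = 0.2262.

0.226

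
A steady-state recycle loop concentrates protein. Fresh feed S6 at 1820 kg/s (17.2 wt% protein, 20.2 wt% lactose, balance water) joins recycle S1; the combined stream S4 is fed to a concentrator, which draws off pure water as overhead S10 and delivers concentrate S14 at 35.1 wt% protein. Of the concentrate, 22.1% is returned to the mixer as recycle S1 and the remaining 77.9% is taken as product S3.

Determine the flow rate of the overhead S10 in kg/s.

Overall protein balance (none leaves overhead): protein in fresh feed = protein in product, i.e. 1820×0.172 = (1−0.221)·S14·0.351.
S14 = 313.04/(0.351×0.779) = 1144.9 kg/s.
Recycle S1 = 0.221×1144.9 = 253.02 kg/s.
Combined feed S4 = 1820 + 253.02 = 2073 kg/s.
Overhead S10 = S4 − S14 = 2073 − 1144.9 = 928.15 kg/s.

928.1 kg/s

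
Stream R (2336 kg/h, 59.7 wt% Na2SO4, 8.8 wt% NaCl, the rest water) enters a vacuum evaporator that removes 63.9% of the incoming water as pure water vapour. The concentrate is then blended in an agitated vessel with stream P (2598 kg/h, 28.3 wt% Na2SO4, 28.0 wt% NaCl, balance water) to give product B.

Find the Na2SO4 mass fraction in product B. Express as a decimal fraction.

0.477

Vapour removed = 0.639×0.315×2336 = 470.2 kg/h; concentrate = 1865.8 kg/h.
Na2SO4 reaching the mixer = 1394.6 (from concentrate) + 2598×0.283 = 2129.8 kg/h.
Product flow = 1865.8 + 2598 = 4463.8 kg/h; Na2SO4 fraction = 0.477.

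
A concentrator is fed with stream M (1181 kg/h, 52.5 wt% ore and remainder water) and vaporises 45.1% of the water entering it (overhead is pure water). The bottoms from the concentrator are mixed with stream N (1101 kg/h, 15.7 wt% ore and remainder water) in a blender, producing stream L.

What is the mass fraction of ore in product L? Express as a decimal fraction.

Vapour removed = 0.451×0.475×1181 = 253 kg/h; concentrate = 928 kg/h.
ore reaching the mixer = 620.02 (from concentrate) + 1101×0.157 = 792.88 kg/h.
Product flow = 928 + 1101 = 2029 kg/h; ore fraction = 0.391.

0.391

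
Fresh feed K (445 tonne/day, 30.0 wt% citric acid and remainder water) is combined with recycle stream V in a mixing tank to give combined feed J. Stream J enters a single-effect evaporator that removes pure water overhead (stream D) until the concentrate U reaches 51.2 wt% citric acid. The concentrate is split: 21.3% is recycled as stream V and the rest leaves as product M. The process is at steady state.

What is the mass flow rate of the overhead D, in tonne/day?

Overall citric acid balance (none leaves overhead): citric acid in fresh feed = citric acid in product, i.e. 445×0.300 = (1−0.213)·U·0.512.
U = 133.5/(0.512×0.787) = 331.31 tonne/day.
Recycle V = 0.213×331.31 = 70.569 tonne/day.
Combined feed J = 445 + 70.569 = 515.57 tonne/day.
Overhead D = J − U = 515.57 − 331.31 = 184.26 tonne/day.

184.3 tonne/day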